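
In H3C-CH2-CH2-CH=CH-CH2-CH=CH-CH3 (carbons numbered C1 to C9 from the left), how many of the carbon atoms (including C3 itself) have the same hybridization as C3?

5

C3 is sp3 (only σ bonds).
C1: sp3 ✓
C2: sp3 ✓
C3: sp3 ✓
C4: sp2
C5: sp2
C6: sp3 ✓
C7: sp2
C8: sp2
C9: sp3 ✓
5 carbons are sp3.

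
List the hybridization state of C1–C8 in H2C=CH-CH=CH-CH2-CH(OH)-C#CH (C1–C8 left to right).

C1 is sp2: 3 σ bonds, plus one π bond, 3 electron-density regions.
C2 carries 3 σ bonds, plus one π bond, giving a steric number of 3, so it is sp2.
C3 has 3 σ bonds, plus one π bond: steric number 3 → sp2.
C4 is sp2: 3 σ bonds, plus one π bond, 3 electron-density regions.
C5 (4 σ bonds) has steric number 4: sp3.
C6 (4 σ bonds) has steric number 4: sp3.
C7 has 2 σ bonds, plus two π bonds: steric number 2 → sp.
C8 has 2 σ bonds, plus two π bonds: steric number 2 → sp.

C1 sp2, C2 sp2, C3 sp2, C4 sp2, C5 sp3, C6 sp3, C7 sp, C8 sp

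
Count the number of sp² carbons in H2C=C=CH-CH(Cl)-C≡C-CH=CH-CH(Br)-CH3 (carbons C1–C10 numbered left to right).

C1: sp2 ✓
C2: sp
C3: sp2 ✓
C4: sp3
C5: sp
C6: sp
C7: sp2 ✓
C8: sp2 ✓
C9: sp3
C10: sp3
C1, C3, C7, C8 → 4 sp2 carbons.

4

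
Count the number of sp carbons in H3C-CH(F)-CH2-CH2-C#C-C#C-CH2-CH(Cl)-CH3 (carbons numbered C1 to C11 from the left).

4

C1: sp3
C2: sp3
C3: sp3
C4: sp3
C5: sp ✓
C6: sp ✓
C7: sp ✓
C8: sp ✓
C9: sp3
C10: sp3
C11: sp3
C5, C6, C7, C8 → 4 sp carbons.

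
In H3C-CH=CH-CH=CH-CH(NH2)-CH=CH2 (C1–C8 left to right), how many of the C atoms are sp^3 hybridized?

2

C1: sp3 ✓
C2: sp2
C3: sp2
C4: sp2
C5: sp2
C6: sp3 ✓
C7: sp2
C8: sp2
C1, C6 → 2 sp3 carbons.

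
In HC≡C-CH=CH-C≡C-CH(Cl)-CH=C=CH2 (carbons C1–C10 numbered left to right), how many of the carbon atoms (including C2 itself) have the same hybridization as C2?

5

C2 is sp (two π bonds).
C1: sp ✓
C2: sp ✓
C3: sp2
C4: sp2
C5: sp ✓
C6: sp ✓
C7: sp3
C8: sp2
C9: sp ✓
C10: sp2
5 carbons are sp.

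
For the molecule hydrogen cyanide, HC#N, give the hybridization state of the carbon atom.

The carbon atom is sp: 2 σ bonds, plus two π bonds, 2 electron-density regions.

sp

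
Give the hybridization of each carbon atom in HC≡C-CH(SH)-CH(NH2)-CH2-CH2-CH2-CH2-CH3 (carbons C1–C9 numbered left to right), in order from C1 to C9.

C1 has 2 σ bonds, plus two π bonds: steric number 2 → sp.
C2 has 2 σ bonds, plus two π bonds: steric number 2 → sp.
C3 carries 4 σ bonds, giving a steric number of 4, so it is sp3.
C4 carries 4 σ bonds, giving a steric number of 4, so it is sp3.
C5 (4 σ bonds) has steric number 4: sp3.
C6: 4 σ bonds — 4 electron domains, sp3.
C7: 4 σ bonds — 4 electron domains, sp3.
C8 — 4 σ bonds. Steric number 4, so sp3.
C9 has 4 σ bonds: steric number 4 → sp3.

C1 sp, C2 sp, C3 sp3, C4 sp3, C5 sp3, C6 sp3, C7 sp3, C8 sp3, C9 sp3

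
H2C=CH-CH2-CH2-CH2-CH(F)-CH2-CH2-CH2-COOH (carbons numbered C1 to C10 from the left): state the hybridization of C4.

C4 (4 σ bonds) has steric number 4: sp3.

sp3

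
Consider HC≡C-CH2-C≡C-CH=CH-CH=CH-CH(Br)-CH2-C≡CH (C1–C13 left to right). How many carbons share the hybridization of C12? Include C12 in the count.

C12 is sp (two π bonds).
C1: sp ✓
C2: sp ✓
C3: sp3
C4: sp ✓
C5: sp ✓
C6: sp2
C7: sp2
C8: sp2
C9: sp2
C10: sp3
C11: sp3
C12: sp ✓
C13: sp ✓
6 carbons are sp.

6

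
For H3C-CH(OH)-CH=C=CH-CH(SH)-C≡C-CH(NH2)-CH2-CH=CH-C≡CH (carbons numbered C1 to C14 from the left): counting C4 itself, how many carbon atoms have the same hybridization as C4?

5

C4 is sp (two π bonds).
C1: sp3
C2: sp3
C3: sp2
C4: sp ✓
C5: sp2
C6: sp3
C7: sp ✓
C8: sp ✓
C9: sp3
C10: sp3
C11: sp2
C12: sp2
C13: sp ✓
C14: sp ✓
5 carbons are sp.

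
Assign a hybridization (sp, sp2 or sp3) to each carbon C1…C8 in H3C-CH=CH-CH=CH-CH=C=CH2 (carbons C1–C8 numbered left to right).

C1 sp3, C2 sp2, C3 sp2, C4 sp2, C5 sp2, C6 sp2, C7 sp, C8 sp2

C1 is sp3: 4 σ bonds, 4 electron-density regions.
C2 — 3 σ bonds, plus one π bond. Steric number 3, so sp2.
C3 carries 3 σ bonds, plus one π bond, giving a steric number of 3, so it is sp2.
C4: 3 σ bonds, plus one π bond — 3 electron domains, sp2.
C5: 3 σ bonds, plus one π bond — 3 electron domains, sp2.
C6 (3 σ bonds, plus one π bond) has steric number 3: sp2.
C7 carries 2 σ bonds, plus two π bonds, giving a steric number of 2, so it is sp.
C8 carries 3 σ bonds, plus one π bond, giving a steric number of 3, so it is sp2.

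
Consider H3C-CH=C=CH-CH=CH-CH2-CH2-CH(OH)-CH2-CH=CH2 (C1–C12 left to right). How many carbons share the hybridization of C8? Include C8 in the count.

C8 is sp3 (only σ bonds).
C1: sp3 ✓
C2: sp2
C3: sp
C4: sp2
C5: sp2
C6: sp2
C7: sp3 ✓
C8: sp3 ✓
C9: sp3 ✓
C10: sp3 ✓
C11: sp2
C12: sp2
5 carbons are sp3.

5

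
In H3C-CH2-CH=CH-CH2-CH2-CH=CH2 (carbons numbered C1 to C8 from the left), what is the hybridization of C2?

C2: 4 σ bonds — 4 electron domains, sp3.

sp^3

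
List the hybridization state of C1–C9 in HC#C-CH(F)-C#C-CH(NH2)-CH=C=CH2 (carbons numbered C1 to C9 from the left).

C1 — 2 σ bonds, plus two π bonds. Steric number 2, so sp.
C2 carries 2 σ bonds, plus two π bonds, giving a steric number of 2, so it is sp.
C3 carries 4 σ bonds, giving a steric number of 4, so it is sp3.
C4: 2 σ bonds, plus two π bonds — 2 electron domains, sp.
C5 — 2 σ bonds, plus two π bonds. Steric number 2, so sp.
C6 has 4 σ bonds: steric number 4 → sp3.
C7: 3 σ bonds, plus one π bond — 3 electron domains, sp2.
C8 carries 2 σ bonds, plus two π bonds, giving a steric number of 2, so it is sp.
C9: 3 σ bonds, plus one π bond — 3 electron domains, sp2.

C1 sp, C2 sp, C3 sp3, C4 sp, C5 sp, C6 sp3, C7 sp2, C8 sp, C9 sp2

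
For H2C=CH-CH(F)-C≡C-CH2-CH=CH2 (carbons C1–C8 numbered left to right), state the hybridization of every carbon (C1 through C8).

C1: 3 σ bonds, plus one π bond — 3 electron domains, sp2.
C2 has 3 σ bonds, plus one π bond: steric number 3 → sp2.
C3 carries 4 σ bonds, giving a steric number of 4, so it is sp3.
C4: 2 σ bonds, plus two π bonds; 2 regions of electron density → sp.
C5: 2 σ bonds, plus two π bonds — 2 electron domains, sp.
C6 (4 σ bonds) has steric number 4: sp3.
C7 is sp2: 3 σ bonds, plus one π bond, 3 electron-density regions.
C8 carries 3 σ bonds, plus one π bond, giving a steric number of 3, so it is sp2.

C1 sp2, C2 sp2, C3 sp3, C4 sp, C5 sp, C6 sp3, C7 sp2, C8 sp2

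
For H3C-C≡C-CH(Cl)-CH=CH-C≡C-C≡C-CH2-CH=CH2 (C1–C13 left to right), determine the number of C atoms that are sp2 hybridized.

4

C1: sp3
C2: sp
C3: sp
C4: sp3
C5: sp2 ✓
C6: sp2 ✓
C7: sp
C8: sp
C9: sp
C10: sp
C11: sp3
C12: sp2 ✓
C13: sp2 ✓
C5, C6, C12, C13 → 4 sp2 carbons.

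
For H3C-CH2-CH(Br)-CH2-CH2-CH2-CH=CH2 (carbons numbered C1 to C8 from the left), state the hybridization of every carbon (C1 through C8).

C1 — 4 σ bonds. Steric number 4, so sp3.
C2 is sp3: 4 σ bonds, 4 electron-density regions.
C3 is sp3: 4 σ bonds, 4 electron-density regions.
C4 (4 σ bonds) has steric number 4: sp3.
C5 (4 σ bonds) has steric number 4: sp3.
C6: 4 σ bonds — 4 electron domains, sp3.
C7 has 3 σ bonds, plus one π bond: steric number 3 → sp2.
C8 carries 3 σ bonds, plus one π bond, giving a steric number of 3, so it is sp2.

C1 sp3, C2 sp3, C3 sp3, C4 sp3, C5 sp3, C6 sp3, C7 sp2, C8 sp2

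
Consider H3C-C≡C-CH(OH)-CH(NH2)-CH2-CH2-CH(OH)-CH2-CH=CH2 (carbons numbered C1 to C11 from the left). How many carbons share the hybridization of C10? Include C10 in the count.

C10 is sp2 (one π bond).
C1: sp3
C2: sp
C3: sp
C4: sp3
C5: sp3
C6: sp3
C7: sp3
C8: sp3
C9: sp3
C10: sp2 ✓
C11: sp2 ✓
2 carbons are sp2.

2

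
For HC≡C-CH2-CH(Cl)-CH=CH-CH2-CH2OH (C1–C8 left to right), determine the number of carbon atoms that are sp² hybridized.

2

C1: sp
C2: sp
C3: sp3
C4: sp3
C5: sp2 ✓
C6: sp2 ✓
C7: sp3
C8: sp3
C5, C6 → 2 sp2 carbons.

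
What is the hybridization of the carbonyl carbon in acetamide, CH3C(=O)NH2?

The carbonyl carbon is sp2: 3 σ bonds, plus one π bond, 3 electron-density regions.

sp²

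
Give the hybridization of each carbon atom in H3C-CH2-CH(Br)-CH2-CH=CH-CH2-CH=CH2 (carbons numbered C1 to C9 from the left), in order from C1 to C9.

C1 sp3, C2 sp3, C3 sp3, C4 sp3, C5 sp2, C6 sp2, C7 sp3, C8 sp2, C9 sp2

C1 is sp3: 4 σ bonds, 4 electron-density regions.
C2 — 4 σ bonds. Steric number 4, so sp3.
C3 (4 σ bonds) has steric number 4: sp3.
C4 (4 σ bonds) has steric number 4: sp3.
C5 carries 3 σ bonds, plus one π bond, giving a steric number of 3, so it is sp2.
C6 — 3 σ bonds, plus one π bond. Steric number 3, so sp2.
C7 carries 4 σ bonds, giving a steric number of 4, so it is sp3.
C8 — 3 σ bonds, plus one π bond. Steric number 3, so sp2.
C9: 3 σ bonds, plus one π bond; 3 regions of electron density → sp2.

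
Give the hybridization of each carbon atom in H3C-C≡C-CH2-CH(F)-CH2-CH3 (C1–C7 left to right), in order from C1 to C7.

C1 sp3, C2 sp, C3 sp, C4 sp3, C5 sp3, C6 sp3, C7 sp3

C1 carries 4 σ bonds, giving a steric number of 4, so it is sp3.
C2 (2 σ bonds, plus two π bonds) has steric number 2: sp.
C3 carries 2 σ bonds, plus two π bonds, giving a steric number of 2, so it is sp.
C4: 4 σ bonds — 4 electron domains, sp3.
C5 carries 4 σ bonds, giving a steric number of 4, so it is sp3.
C6 (4 σ bonds) has steric number 4: sp3.
C7: 4 σ bonds; 4 regions of electron density → sp3.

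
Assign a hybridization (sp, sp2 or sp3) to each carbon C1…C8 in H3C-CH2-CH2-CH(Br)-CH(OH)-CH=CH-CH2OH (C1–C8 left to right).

C1 sp3, C2 sp3, C3 sp3, C4 sp3, C5 sp3, C6 sp2, C7 sp2, C8 sp3

C1 (4 σ bonds) has steric number 4: sp3.
C2 — 4 σ bonds. Steric number 4, so sp3.
C3 has 4 σ bonds: steric number 4 → sp3.
C4 — 4 σ bonds. Steric number 4, so sp3.
C5 (4 σ bonds) has steric number 4: sp3.
C6 (3 σ bonds, plus one π bond) has steric number 3: sp2.
C7 carries 3 σ bonds, plus one π bond, giving a steric number of 3, so it is sp2.
C8 is sp3: 4 σ bonds, 4 electron-density regions.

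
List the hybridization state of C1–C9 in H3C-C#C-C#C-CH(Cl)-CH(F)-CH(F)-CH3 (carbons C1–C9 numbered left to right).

C1: 4 σ bonds — 4 electron domains, sp3.
C2 carries 2 σ bonds, plus two π bonds, giving a steric number of 2, so it is sp.
C3: 2 σ bonds, plus two π bonds — 2 electron domains, sp.
C4 carries 2 σ bonds, plus two π bonds, giving a steric number of 2, so it is sp.
C5 (2 σ bonds, plus two π bonds) has steric number 2: sp.
C6 is sp3: 4 σ bonds, 4 electron-density regions.
C7: 4 σ bonds; 4 regions of electron density → sp3.
C8 carries 4 σ bonds, giving a steric number of 4, so it is sp3.
C9 is sp3: 4 σ bonds, 4 electron-density regions.

C1 sp3, C2 sp, C3 sp, C4 sp, C5 sp, C6 sp3, C7 sp3, C8 sp3, C9 sp3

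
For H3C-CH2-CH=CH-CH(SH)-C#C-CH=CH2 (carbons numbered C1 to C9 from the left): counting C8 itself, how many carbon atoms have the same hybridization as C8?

C8 is sp2 (one π bond).
C1: sp3
C2: sp3
C3: sp2 ✓
C4: sp2 ✓
C5: sp3
C6: sp
C7: sp
C8: sp2 ✓
C9: sp2 ✓
4 carbons are sp2.

4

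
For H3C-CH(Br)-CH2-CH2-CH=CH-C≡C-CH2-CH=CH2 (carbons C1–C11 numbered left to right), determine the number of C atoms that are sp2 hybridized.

C1: sp3
C2: sp3
C3: sp3
C4: sp3
C5: sp2 ✓
C6: sp2 ✓
C7: sp
C8: sp
C9: sp3
C10: sp2 ✓
C11: sp2 ✓
C5, C6, C10, C11 → 4 sp2 carbons.

4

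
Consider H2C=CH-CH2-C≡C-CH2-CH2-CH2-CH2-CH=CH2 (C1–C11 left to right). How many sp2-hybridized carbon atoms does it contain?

4

C1: sp2 ✓
C2: sp2 ✓
C3: sp3
C4: sp
C5: sp
C6: sp3
C7: sp3
C8: sp3
C9: sp3
C10: sp2 ✓
C11: sp2 ✓
C1, C2, C10, C11 → 4 sp2 carbons.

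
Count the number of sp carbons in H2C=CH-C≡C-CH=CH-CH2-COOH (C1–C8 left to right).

2

C1: sp2
C2: sp2
C3: sp ✓
C4: sp ✓
C5: sp2
C6: sp2
C7: sp3
C8: sp2
C3, C4 → 2 sp carbons.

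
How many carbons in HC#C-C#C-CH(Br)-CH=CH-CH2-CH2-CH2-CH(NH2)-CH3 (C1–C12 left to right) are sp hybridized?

4

C1: sp ✓
C2: sp ✓
C3: sp ✓
C4: sp ✓
C5: sp3
C6: sp2
C7: sp2
C8: sp3
C9: sp3
C10: sp3
C11: sp3
C12: sp3
C1, C2, C3, C4 → 4 sp carbons.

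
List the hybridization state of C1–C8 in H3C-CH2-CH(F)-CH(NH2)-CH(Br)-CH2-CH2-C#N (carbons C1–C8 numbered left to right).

C1 (4 σ bonds) has steric number 4: sp3.
C2: 4 σ bonds; 4 regions of electron density → sp3.
C3: 4 σ bonds; 4 regions of electron density → sp3.
C4: 4 σ bonds — 4 electron domains, sp3.
C5 — 4 σ bonds. Steric number 4, so sp3.
C6: 4 σ bonds — 4 electron domains, sp3.
C7 (4 σ bonds) has steric number 4: sp3.
C8 has 2 σ bonds, plus two π bonds: steric number 2 → sp.

C1 sp3, C2 sp3, C3 sp3, C4 sp3, C5 sp3, C6 sp3, C7 sp3, C8 sp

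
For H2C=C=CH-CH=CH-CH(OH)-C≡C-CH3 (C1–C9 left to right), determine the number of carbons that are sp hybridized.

C1: sp2
C2: sp ✓
C3: sp2
C4: sp2
C5: sp2
C6: sp3
C7: sp ✓
C8: sp ✓
C9: sp3
C2, C7, C8 → 3 sp carbons.

3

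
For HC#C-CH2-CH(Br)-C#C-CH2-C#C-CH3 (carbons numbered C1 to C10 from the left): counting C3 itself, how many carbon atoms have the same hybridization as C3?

C3 is sp3 (only σ bonds).
C1: sp
C2: sp
C3: sp3 ✓
C4: sp3 ✓
C5: sp
C6: sp
C7: sp3 ✓
C8: sp
C9: sp
C10: sp3 ✓
4 carbons are sp3.

4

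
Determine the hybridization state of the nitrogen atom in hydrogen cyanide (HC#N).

sp

The nitrogen atom: 1 σ bond and 1 lone pair, plus two π bonds — 2 electron domains, sp.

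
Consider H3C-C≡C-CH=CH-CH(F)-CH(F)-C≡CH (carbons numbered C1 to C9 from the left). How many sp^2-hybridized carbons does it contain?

2

C1: sp3
C2: sp
C3: sp
C4: sp2 ✓
C5: sp2 ✓
C6: sp3
C7: sp3
C8: sp
C9: sp
C4, C5 → 2 sp2 carbons.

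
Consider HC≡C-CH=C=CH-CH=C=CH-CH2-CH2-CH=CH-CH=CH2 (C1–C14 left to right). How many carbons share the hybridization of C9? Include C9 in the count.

2

C9 is sp3 (only σ bonds).
C1: sp
C2: sp
C3: sp2
C4: sp
C5: sp2
C6: sp2
C7: sp
C8: sp2
C9: sp3 ✓
C10: sp3 ✓
C11: sp2
C12: sp2
C13: sp2
C14: sp2
2 carbons are sp3.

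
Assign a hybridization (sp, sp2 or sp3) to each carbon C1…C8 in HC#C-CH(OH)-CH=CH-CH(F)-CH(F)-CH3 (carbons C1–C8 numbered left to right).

C1 sp, C2 sp, C3 sp3, C4 sp2, C5 sp2, C6 sp3, C7 sp3, C8 sp3

C1 carries 2 σ bonds, plus two π bonds, giving a steric number of 2, so it is sp.
C2: 2 σ bonds, plus two π bonds; 2 regions of electron density → sp.
C3: 4 σ bonds; 4 regions of electron density → sp3.
C4 (3 σ bonds, plus one π bond) has steric number 3: sp2.
C5 carries 3 σ bonds, plus one π bond, giving a steric number of 3, so it is sp2.
C6 is sp3: 4 σ bonds, 4 electron-density regions.
C7: 4 σ bonds; 4 regions of electron density → sp3.
C8: 4 σ bonds — 4 electron domains, sp3.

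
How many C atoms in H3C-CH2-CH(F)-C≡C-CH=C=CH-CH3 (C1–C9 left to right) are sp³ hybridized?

C1: sp3 ✓
C2: sp3 ✓
C3: sp3 ✓
C4: sp
C5: sp
C6: sp2
C7: sp
C8: sp2
C9: sp3 ✓
C1, C2, C3, C9 → 4 sp3 carbons.

4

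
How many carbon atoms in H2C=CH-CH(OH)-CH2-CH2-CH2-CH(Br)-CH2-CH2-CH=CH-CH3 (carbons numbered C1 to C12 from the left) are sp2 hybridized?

C1: sp2 ✓
C2: sp2 ✓
C3: sp3
C4: sp3
C5: sp3
C6: sp3
C7: sp3
C8: sp3
C9: sp3
C10: sp2 ✓
C11: sp2 ✓
C12: sp3
C1, C2, C10, C11 → 4 sp2 carbons.

4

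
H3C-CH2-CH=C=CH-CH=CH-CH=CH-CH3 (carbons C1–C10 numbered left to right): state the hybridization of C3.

C3: 3 σ bonds, plus one π bond; 3 regions of electron density → sp2.

sp^2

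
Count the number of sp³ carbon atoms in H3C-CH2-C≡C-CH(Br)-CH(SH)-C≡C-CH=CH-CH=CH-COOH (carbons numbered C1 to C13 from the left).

4

C1: sp3 ✓
C2: sp3 ✓
C3: sp
C4: sp
C5: sp3 ✓
C6: sp3 ✓
C7: sp
C8: sp
C9: sp2
C10: sp2
C11: sp2
C12: sp2
C13: sp2
C1, C2, C5, C6 → 4 sp3 carbons.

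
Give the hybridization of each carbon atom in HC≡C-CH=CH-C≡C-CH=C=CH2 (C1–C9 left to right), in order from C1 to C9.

C1: 2 σ bonds, plus two π bonds; 2 regions of electron density → sp.
C2 — 2 σ bonds, plus two π bonds. Steric number 2, so sp.
C3 (3 σ bonds, plus one π bond) has steric number 3: sp2.
C4 carries 3 σ bonds, plus one π bond, giving a steric number of 3, so it is sp2.
C5 carries 2 σ bonds, plus two π bonds, giving a steric number of 2, so it is sp.
C6 has 2 σ bonds, plus two π bonds: steric number 2 → sp.
C7 carries 3 σ bonds, plus one π bond, giving a steric number of 3, so it is sp2.
C8 — 2 σ bonds, plus two π bonds. Steric number 2, so sp.
C9 — 3 σ bonds, plus one π bond. Steric number 3, so sp2.

C1 sp, C2 sp, C3 sp2, C4 sp2, C5 sp, C6 sp, C7 sp2, C8 sp, C9 sp2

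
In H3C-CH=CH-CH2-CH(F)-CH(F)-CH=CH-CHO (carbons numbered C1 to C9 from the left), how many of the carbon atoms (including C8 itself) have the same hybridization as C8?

C8 is sp2 (one π bond).
C1: sp3
C2: sp2 ✓
C3: sp2 ✓
C4: sp3
C5: sp3
C6: sp3
C7: sp2 ✓
C8: sp2 ✓
C9: sp2 ✓
5 carbons are sp2.

5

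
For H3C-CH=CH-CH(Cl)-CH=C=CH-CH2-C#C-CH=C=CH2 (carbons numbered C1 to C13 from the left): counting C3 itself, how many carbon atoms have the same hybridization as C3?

6

C3 is sp2 (one π bond).
C1: sp3
C2: sp2 ✓
C3: sp2 ✓
C4: sp3
C5: sp2 ✓
C6: sp
C7: sp2 ✓
C8: sp3
C9: sp
C10: sp
C11: sp2 ✓
C12: sp
C13: sp2 ✓
6 carbons are sp2.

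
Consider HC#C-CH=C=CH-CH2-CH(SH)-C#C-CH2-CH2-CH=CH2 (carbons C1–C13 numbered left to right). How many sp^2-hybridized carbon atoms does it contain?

4

C1: sp
C2: sp
C3: sp2 ✓
C4: sp
C5: sp2 ✓
C6: sp3
C7: sp3
C8: sp
C9: sp
C10: sp3
C11: sp3
C12: sp2 ✓
C13: sp2 ✓
C3, C5, C12, C13 → 4 sp2 carbons.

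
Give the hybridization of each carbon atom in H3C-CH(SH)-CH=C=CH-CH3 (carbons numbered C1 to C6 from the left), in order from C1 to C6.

C1 sp3, C2 sp3, C3 sp2, C4 sp, C5 sp2, C6 sp3

C1: 4 σ bonds; 4 regions of electron density → sp3.
C2 carries 4 σ bonds, giving a steric number of 4, so it is sp3.
C3 has 3 σ bonds, plus one π bond: steric number 3 → sp2.
C4: 2 σ bonds, plus two π bonds; 2 regions of electron density → sp.
C5 is sp2: 3 σ bonds, plus one π bond, 3 electron-density regions.
C6: 4 σ bonds; 4 regions of electron density → sp3.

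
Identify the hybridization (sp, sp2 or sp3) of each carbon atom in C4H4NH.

sp2

Each carbon atom (3 σ bonds, plus one π bond) has steric number 3: sp2.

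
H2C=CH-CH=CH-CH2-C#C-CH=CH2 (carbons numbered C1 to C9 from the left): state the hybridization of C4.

C4 (3 σ bonds, plus one π bond) has steric number 3: sp2.

sp²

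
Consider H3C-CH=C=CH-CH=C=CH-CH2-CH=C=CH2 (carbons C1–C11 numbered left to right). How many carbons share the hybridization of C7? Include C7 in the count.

C7 is sp2 (one π bond).
C1: sp3
C2: sp2 ✓
C3: sp
C4: sp2 ✓
C5: sp2 ✓
C6: sp
C7: sp2 ✓
C8: sp3
C9: sp2 ✓
C10: sp
C11: sp2 ✓
6 carbons are sp2.

6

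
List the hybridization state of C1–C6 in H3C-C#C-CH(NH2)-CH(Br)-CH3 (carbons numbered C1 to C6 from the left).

C1: 4 σ bonds; 4 regions of electron density → sp3.
C2 carries 2 σ bonds, plus two π bonds, giving a steric number of 2, so it is sp.
C3 (2 σ bonds, plus two π bonds) has steric number 2: sp.
C4 carries 4 σ bonds, giving a steric number of 4, so it is sp3.
C5: 4 σ bonds; 4 regions of electron density → sp3.
C6 has 4 σ bonds: steric number 4 → sp3.

C1 sp3, C2 sp, C3 sp, C4 sp3, C5 sp3, C6 sp3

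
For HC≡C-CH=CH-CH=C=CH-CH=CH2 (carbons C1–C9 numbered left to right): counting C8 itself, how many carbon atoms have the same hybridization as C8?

C8 is sp2 (one π bond).
C1: sp
C2: sp
C3: sp2 ✓
C4: sp2 ✓
C5: sp2 ✓
C6: sp
C7: sp2 ✓
C8: sp2 ✓
C9: sp2 ✓
6 carbons are sp2.

6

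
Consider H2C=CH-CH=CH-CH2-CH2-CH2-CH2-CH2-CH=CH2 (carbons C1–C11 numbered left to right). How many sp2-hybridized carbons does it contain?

6

C1: sp2 ✓
C2: sp2 ✓
C3: sp2 ✓
C4: sp2 ✓
C5: sp3
C6: sp3
C7: sp3
C8: sp3
C9: sp3
C10: sp2 ✓
C11: sp2 ✓
C1, C2, C3, C4, C10, C11 → 6 sp2 carbons.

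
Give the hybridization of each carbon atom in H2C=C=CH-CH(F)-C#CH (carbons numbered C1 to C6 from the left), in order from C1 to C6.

C1 sp2, C2 sp, C3 sp2, C4 sp3, C5 sp, C6 sp

C1 has 3 σ bonds, plus one π bond: steric number 3 → sp2.
C2: 2 σ bonds, plus two π bonds; 2 regions of electron density → sp.
C3 has 3 σ bonds, plus one π bond: steric number 3 → sp2.
C4 has 4 σ bonds: steric number 4 → sp3.
C5 carries 2 σ bonds, plus two π bonds, giving a steric number of 2, so it is sp.
C6 carries 2 σ bonds, plus two π bonds, giving a steric number of 2, so it is sp.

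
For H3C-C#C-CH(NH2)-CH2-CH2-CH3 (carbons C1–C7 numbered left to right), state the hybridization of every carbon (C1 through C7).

C1 sp3, C2 sp, C3 sp, C4 sp3, C5 sp3, C6 sp3, C7 sp3

C1 — 4 σ bonds. Steric number 4, so sp3.
C2 (2 σ bonds, plus two π bonds) has steric number 2: sp.
C3 (2 σ bonds, plus two π bonds) has steric number 2: sp.
C4 carries 4 σ bonds, giving a steric number of 4, so it is sp3.
C5: 4 σ bonds — 4 electron domains, sp3.
C6 (4 σ bonds) has steric number 4: sp3.
C7: 4 σ bonds — 4 electron domains, sp3.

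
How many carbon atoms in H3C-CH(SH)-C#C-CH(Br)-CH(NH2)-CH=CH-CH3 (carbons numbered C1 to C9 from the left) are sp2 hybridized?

C1: sp3
C2: sp3
C3: sp
C4: sp
C5: sp3
C6: sp3
C7: sp2 ✓
C8: sp2 ✓
C9: sp3
C7, C8 → 2 sp2 carbons.

2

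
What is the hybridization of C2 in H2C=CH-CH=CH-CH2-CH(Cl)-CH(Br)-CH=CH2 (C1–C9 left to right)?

C2 (3 σ bonds, plus one π bond) has steric number 3: sp2.

sp²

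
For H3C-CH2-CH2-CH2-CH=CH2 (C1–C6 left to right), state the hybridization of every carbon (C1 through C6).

C1 sp3, C2 sp3, C3 sp3, C4 sp3, C5 sp2, C6 sp2

C1: 4 σ bonds — 4 electron domains, sp3.
C2 is sp3: 4 σ bonds, 4 electron-density regions.
C3 carries 4 σ bonds, giving a steric number of 4, so it is sp3.
C4 carries 4 σ bonds, giving a steric number of 4, so it is sp3.
C5 (3 σ bonds, plus one π bond) has steric number 3: sp2.
C6 — 3 σ bonds, plus one π bond. Steric number 3, so sp2.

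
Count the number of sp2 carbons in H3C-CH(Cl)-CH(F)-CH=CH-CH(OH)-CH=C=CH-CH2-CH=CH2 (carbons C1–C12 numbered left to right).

6

C1: sp3
C2: sp3
C3: sp3
C4: sp2 ✓
C5: sp2 ✓
C6: sp3
C7: sp2 ✓
C8: sp
C9: sp2 ✓
C10: sp3
C11: sp2 ✓
C12: sp2 ✓
C4, C5, C7, C9, C11, C12 → 6 sp2 carbons.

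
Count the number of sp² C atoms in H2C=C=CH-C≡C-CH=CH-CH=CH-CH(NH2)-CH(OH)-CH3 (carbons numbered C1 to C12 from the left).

6

C1: sp2 ✓
C2: sp
C3: sp2 ✓
C4: sp
C5: sp
C6: sp2 ✓
C7: sp2 ✓
C8: sp2 ✓
C9: sp2 ✓
C10: sp3
C11: sp3
C12: sp3
C1, C3, C6, C7, C8, C9 → 6 sp2 carbons.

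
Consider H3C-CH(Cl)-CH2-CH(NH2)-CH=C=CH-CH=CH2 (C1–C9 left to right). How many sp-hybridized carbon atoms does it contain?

1

C1: sp3
C2: sp3
C3: sp3
C4: sp3
C5: sp2
C6: sp ✓
C7: sp2
C8: sp2
C9: sp2
C6 → 1 sp carbon.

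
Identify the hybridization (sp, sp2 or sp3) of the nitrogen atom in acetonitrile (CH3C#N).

sp

N has one σ bond and one lone pair: steric number 2 → sp.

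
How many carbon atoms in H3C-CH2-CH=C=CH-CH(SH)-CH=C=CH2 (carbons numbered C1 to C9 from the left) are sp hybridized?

2

C1: sp3
C2: sp3
C3: sp2
C4: sp ✓
C5: sp2
C6: sp3
C7: sp2
C8: sp ✓
C9: sp2
C4, C8 → 2 sp carbons.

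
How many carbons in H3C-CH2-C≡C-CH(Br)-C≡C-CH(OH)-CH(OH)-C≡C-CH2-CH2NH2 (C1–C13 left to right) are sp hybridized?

C1: sp3
C2: sp3
C3: sp ✓
C4: sp ✓
C5: sp3
C6: sp ✓
C7: sp ✓
C8: sp3
C9: sp3
C10: sp ✓
C11: sp ✓
C12: sp3
C13: sp3
C3, C4, C6, C7, C10, C11 → 6 sp carbons.

6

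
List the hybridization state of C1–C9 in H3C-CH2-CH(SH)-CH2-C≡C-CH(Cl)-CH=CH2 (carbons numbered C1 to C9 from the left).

C1 sp3, C2 sp3, C3 sp3, C4 sp3, C5 sp, C6 sp, C7 sp3, C8 sp2, C9 sp2

C1 carries 4 σ bonds, giving a steric number of 4, so it is sp3.
C2 carries 4 σ bonds, giving a steric number of 4, so it is sp3.
C3 (4 σ bonds) has steric number 4: sp3.
C4 has 4 σ bonds: steric number 4 → sp3.
C5 — 2 σ bonds, plus two π bonds. Steric number 2, so sp.
C6 (2 σ bonds, plus two π bonds) has steric number 2: sp.
C7 (4 σ bonds) has steric number 4: sp3.
C8 — 3 σ bonds, plus one π bond. Steric number 3, so sp2.
C9 — 3 σ bonds, plus one π bond. Steric number 3, so sp2.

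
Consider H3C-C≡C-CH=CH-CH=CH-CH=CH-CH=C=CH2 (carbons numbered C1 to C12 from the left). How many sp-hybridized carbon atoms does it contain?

C1: sp3
C2: sp ✓
C3: sp ✓
C4: sp2
C5: sp2
C6: sp2
C7: sp2
C8: sp2
C9: sp2
C10: sp2
C11: sp ✓
C12: sp2
C2, C3, C11 → 3 sp carbons.

3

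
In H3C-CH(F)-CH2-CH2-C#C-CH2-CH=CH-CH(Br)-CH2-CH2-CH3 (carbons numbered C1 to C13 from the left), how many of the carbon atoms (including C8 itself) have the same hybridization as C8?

2

C8 is sp2 (one π bond).
C1: sp3
C2: sp3
C3: sp3
C4: sp3
C5: sp
C6: sp
C7: sp3
C8: sp2 ✓
C9: sp2 ✓
C10: sp3
C11: sp3
C12: sp3
C13: sp3
2 carbons are sp2.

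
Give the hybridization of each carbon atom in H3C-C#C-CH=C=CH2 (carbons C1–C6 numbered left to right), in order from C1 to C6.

C1 sp3, C2 sp, C3 sp, C4 sp2, C5 sp, C6 sp2

C1 has 4 σ bonds: steric number 4 → sp3.
C2 (2 σ bonds, plus two π bonds) has steric number 2: sp.
C3 (2 σ bonds, plus two π bonds) has steric number 2: sp.
C4 (3 σ bonds, plus one π bond) has steric number 3: sp2.
C5 (2 σ bonds, plus two π bonds) has steric number 2: sp.
C6 — 3 σ bonds, plus one π bond. Steric number 3, so sp2.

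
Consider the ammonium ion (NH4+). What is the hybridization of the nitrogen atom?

Four σ bonds, no lone pair → sp3, tetrahedral.

sp3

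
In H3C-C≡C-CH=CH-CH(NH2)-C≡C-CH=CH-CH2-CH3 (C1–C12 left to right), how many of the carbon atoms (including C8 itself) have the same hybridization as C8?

4

C8 is sp (two π bonds).
C1: sp3
C2: sp ✓
C3: sp ✓
C4: sp2
C5: sp2
C6: sp3
C7: sp ✓
C8: sp ✓
C9: sp2
C10: sp2
C11: sp3
C12: sp3
4 carbons are sp.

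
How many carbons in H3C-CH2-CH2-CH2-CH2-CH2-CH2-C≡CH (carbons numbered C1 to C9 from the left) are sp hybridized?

C1: sp3
C2: sp3
C3: sp3
C4: sp3
C5: sp3
C6: sp3
C7: sp3
C8: sp ✓
C9: sp ✓
C8, C9 → 2 sp carbons.

2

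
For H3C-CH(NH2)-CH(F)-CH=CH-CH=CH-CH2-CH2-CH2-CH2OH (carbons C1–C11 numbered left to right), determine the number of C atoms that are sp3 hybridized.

7

C1: sp3 ✓
C2: sp3 ✓
C3: sp3 ✓
C4: sp2
C5: sp2
C6: sp2
C7: sp2
C8: sp3 ✓
C9: sp3 ✓
C10: sp3 ✓
C11: sp3 ✓
C1, C2, C3, C8, C9, C10, C11 → 7 sp3 carbons.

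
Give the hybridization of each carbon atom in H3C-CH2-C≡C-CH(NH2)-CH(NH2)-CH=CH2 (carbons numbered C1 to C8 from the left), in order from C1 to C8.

C1: 4 σ bonds; 4 regions of electron density → sp3.
C2 carries 4 σ bonds, giving a steric number of 4, so it is sp3.
C3 carries 2 σ bonds, plus two π bonds, giving a steric number of 2, so it is sp.
C4 is sp: 2 σ bonds, plus two π bonds, 2 electron-density regions.
C5 carries 4 σ bonds, giving a steric number of 4, so it is sp3.
C6 is sp3: 4 σ bonds, 4 electron-density regions.
C7 is sp2: 3 σ bonds, plus one π bond, 3 electron-density regions.
C8 has 3 σ bonds, plus one π bond: steric number 3 → sp2.

C1 sp3, C2 sp3, C3 sp, C4 sp, C5 sp3, C6 sp3, C7 sp2, C8 sp2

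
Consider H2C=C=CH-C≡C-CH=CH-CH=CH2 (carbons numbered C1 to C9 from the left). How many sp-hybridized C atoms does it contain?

C1: sp2
C2: sp ✓
C3: sp2
C4: sp ✓
C5: sp ✓
C6: sp2
C7: sp2
C8: sp2
C9: sp2
C2, C4, C5 → 3 sp carbons.

3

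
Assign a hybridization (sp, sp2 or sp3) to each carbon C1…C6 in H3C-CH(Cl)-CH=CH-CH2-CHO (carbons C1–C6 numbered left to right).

C1 sp3, C2 sp3, C3 sp2, C4 sp2, C5 sp3, C6 sp2

C1: 4 σ bonds — 4 electron domains, sp3.
C2: 4 σ bonds — 4 electron domains, sp3.
C3 has 3 σ bonds, plus one π bond: steric number 3 → sp2.
C4 carries 3 σ bonds, plus one π bond, giving a steric number of 3, so it is sp2.
C5 (4 σ bonds) has steric number 4: sp3.
C6: 3 σ bonds, plus one π bond — 3 electron domains, sp2.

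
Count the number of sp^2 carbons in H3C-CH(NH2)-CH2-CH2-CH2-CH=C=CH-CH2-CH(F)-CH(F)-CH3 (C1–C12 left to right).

2

C1: sp3
C2: sp3
C3: sp3
C4: sp3
C5: sp3
C6: sp2 ✓
C7: sp
C8: sp2 ✓
C9: sp3
C10: sp3
C11: sp3
C12: sp3
C6, C8 → 2 sp2 carbons.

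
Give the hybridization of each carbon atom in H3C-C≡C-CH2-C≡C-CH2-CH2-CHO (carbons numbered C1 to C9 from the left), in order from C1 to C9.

C1 sp3, C2 sp, C3 sp, C4 sp3, C5 sp, C6 sp, C7 sp3, C8 sp3, C9 sp2

C1 has 4 σ bonds: steric number 4 → sp3.
C2: 2 σ bonds, plus two π bonds; 2 regions of electron density → sp.
C3: 2 σ bonds, plus two π bonds; 2 regions of electron density → sp.
C4: 4 σ bonds; 4 regions of electron density → sp3.
C5: 2 σ bonds, plus two π bonds — 2 electron domains, sp.
C6: 2 σ bonds, plus two π bonds — 2 electron domains, sp.
C7 (4 σ bonds) has steric number 4: sp3.
C8 is sp3: 4 σ bonds, 4 electron-density regions.
C9: 3 σ bonds, plus one π bond; 3 regions of electron density → sp2.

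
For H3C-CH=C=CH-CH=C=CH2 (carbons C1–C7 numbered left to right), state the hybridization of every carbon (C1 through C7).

C1: 4 σ bonds — 4 electron domains, sp3.
C2 has 3 σ bonds, plus one π bond: steric number 3 → sp2.
C3 has 2 σ bonds, plus two π bonds: steric number 2 → sp.
C4 is sp2: 3 σ bonds, plus one π bond, 3 electron-density regions.
C5 has 3 σ bonds, plus one π bond: steric number 3 → sp2.
C6 has 2 σ bonds, plus two π bonds: steric number 2 → sp.
C7 has 3 σ bonds, plus one π bond: steric number 3 → sp2.

C1 sp3, C2 sp2, C3 sp, C4 sp2, C5 sp2, C6 sp, C7 sp2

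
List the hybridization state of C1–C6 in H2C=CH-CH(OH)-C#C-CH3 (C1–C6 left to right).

C1 is sp2: 3 σ bonds, plus one π bond, 3 electron-density regions.
C2 — 3 σ bonds, plus one π bond. Steric number 3, so sp2.
C3: 4 σ bonds — 4 electron domains, sp3.
C4: 2 σ bonds, plus two π bonds; 2 regions of electron density → sp.
C5 is sp: 2 σ bonds, plus two π bonds, 2 electron-density regions.
C6 is sp3: 4 σ bonds, 4 electron-density regions.

C1 sp2, C2 sp2, C3 sp3, C4 sp, C5 sp, C6 sp3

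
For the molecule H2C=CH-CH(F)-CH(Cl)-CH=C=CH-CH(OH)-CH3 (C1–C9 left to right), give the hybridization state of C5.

sp2

C5: 3 σ bonds, plus one π bond; 3 regions of electron density → sp2.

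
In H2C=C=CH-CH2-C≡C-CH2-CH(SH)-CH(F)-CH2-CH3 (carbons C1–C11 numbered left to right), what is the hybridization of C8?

C8: 4 σ bonds; 4 regions of electron density → sp3.

sp3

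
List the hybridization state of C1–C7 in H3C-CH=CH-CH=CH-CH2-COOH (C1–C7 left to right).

C1 — 4 σ bonds. Steric number 4, so sp3.
C2 (3 σ bonds, plus one π bond) has steric number 3: sp2.
C3: 3 σ bonds, plus one π bond; 3 regions of electron density → sp2.
C4 (3 σ bonds, plus one π bond) has steric number 3: sp2.
C5 is sp2: 3 σ bonds, plus one π bond, 3 electron-density regions.
C6 is sp3: 4 σ bonds, 4 electron-density regions.
C7: 3 σ bonds, plus one π bond; 3 regions of electron density → sp2.

C1 sp3, C2 sp2, C3 sp2, C4 sp2, C5 sp2, C6 sp3, C7 sp2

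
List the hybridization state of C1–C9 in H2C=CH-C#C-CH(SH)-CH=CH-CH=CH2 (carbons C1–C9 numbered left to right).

C1 sp2, C2 sp2, C3 sp, C4 sp, C5 sp3, C6 sp2, C7 sp2, C8 sp2, C9 sp2

C1 is sp2: 3 σ bonds, plus one π bond, 3 electron-density regions.
C2 carries 3 σ bonds, plus one π bond, giving a steric number of 3, so it is sp2.
C3 has 2 σ bonds, plus two π bonds: steric number 2 → sp.
C4 carries 2 σ bonds, plus two π bonds, giving a steric number of 2, so it is sp.
C5 (4 σ bonds) has steric number 4: sp3.
C6 has 3 σ bonds, plus one π bond: steric number 3 → sp2.
C7 has 3 σ bonds, plus one π bond: steric number 3 → sp2.
C8 — 3 σ bonds, plus one π bond. Steric number 3, so sp2.
C9 (3 σ bonds, plus one π bond) has steric number 3: sp2.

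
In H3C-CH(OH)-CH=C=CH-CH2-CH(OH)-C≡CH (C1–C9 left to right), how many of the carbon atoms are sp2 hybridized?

2

C1: sp3
C2: sp3
C3: sp2 ✓
C4: sp
C5: sp2 ✓
C6: sp3
C7: sp3
C8: sp
C9: sp
C3, C5 → 2 sp2 carbons.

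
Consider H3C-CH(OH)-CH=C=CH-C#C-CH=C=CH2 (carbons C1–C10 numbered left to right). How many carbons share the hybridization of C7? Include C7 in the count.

4

C7 is sp (two π bonds).
C1: sp3
C2: sp3
C3: sp2
C4: sp ✓
C5: sp2
C6: sp ✓
C7: sp ✓
C8: sp2
C9: sp ✓
C10: sp2
4 carbons are sp.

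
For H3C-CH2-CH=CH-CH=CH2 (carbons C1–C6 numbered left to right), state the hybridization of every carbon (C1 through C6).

C1 sp3, C2 sp3, C3 sp2, C4 sp2, C5 sp2, C6 sp2

C1: 4 σ bonds; 4 regions of electron density → sp3.
C2 — 4 σ bonds. Steric number 4, so sp3.
C3 — 3 σ bonds, plus one π bond. Steric number 3, so sp2.
C4 — 3 σ bonds, plus one π bond. Steric number 3, so sp2.
C5: 3 σ bonds, plus one π bond — 3 electron domains, sp2.
C6 is sp2: 3 σ bonds, plus one π bond, 3 electron-density regions.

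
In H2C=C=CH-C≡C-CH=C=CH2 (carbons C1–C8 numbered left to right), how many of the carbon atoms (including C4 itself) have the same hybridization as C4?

C4 is sp (two π bonds).
C1: sp2
C2: sp ✓
C3: sp2
C4: sp ✓
C5: sp ✓
C6: sp2
C7: sp ✓
C8: sp2
4 carbons are sp.

4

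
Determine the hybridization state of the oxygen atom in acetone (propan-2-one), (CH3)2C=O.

One σ bond + two lone pairs = steric number 3 → sp2.

sp2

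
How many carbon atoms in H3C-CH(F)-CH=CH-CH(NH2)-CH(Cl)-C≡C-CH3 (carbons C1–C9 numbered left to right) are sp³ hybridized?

C1: sp3 ✓
C2: sp3 ✓
C3: sp2
C4: sp2
C5: sp3 ✓
C6: sp3 ✓
C7: sp
C8: sp
C9: sp3 ✓
C1, C2, C5, C6, C9 → 5 sp3 carbons.

5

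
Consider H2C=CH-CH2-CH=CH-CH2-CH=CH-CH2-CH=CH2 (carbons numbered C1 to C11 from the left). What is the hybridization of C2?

sp2

C2 has 3 σ bonds, plus one π bond: steric number 3 → sp2.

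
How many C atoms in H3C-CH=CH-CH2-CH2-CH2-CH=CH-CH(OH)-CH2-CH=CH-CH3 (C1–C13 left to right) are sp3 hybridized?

7

C1: sp3 ✓
C2: sp2
C3: sp2
C4: sp3 ✓
C5: sp3 ✓
C6: sp3 ✓
C7: sp2
C8: sp2
C9: sp3 ✓
C10: sp3 ✓
C11: sp2
C12: sp2
C13: sp3 ✓
C1, C4, C5, C6, C9, C10, C13 → 7 sp3 carbons.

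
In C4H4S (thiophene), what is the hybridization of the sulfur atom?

sp2

Analogous to furan: one S lone pair in the aromatic π system, S is sp2.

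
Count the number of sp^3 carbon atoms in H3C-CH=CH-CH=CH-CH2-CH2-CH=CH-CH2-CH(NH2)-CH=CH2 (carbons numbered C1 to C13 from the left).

5

C1: sp3 ✓
C2: sp2
C3: sp2
C4: sp2
C5: sp2
C6: sp3 ✓
C7: sp3 ✓
C8: sp2
C9: sp2
C10: sp3 ✓
C11: sp3 ✓
C12: sp2
C13: sp2
C1, C6, C7, C10, C11 → 5 sp3 carbons.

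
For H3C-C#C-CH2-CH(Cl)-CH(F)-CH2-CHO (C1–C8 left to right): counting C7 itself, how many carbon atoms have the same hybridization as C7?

C7 is sp3 (only σ bonds).
C1: sp3 ✓
C2: sp
C3: sp
C4: sp3 ✓
C5: sp3 ✓
C6: sp3 ✓
C7: sp3 ✓
C8: sp2
5 carbons are sp3.

5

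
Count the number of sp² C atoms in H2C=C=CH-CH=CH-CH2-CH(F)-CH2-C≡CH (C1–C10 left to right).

C1: sp2 ✓
C2: sp
C3: sp2 ✓
C4: sp2 ✓
C5: sp2 ✓
C6: sp3
C7: sp3
C8: sp3
C9: sp
C10: sp
C1, C3, C4, C5 → 4 sp2 carbons.

4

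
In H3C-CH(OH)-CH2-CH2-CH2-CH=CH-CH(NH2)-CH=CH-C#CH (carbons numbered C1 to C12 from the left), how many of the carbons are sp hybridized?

C1: sp3
C2: sp3
C3: sp3
C4: sp3
C5: sp3
C6: sp2
C7: sp2
C8: sp3
C9: sp2
C10: sp2
C11: sp ✓
C12: sp ✓
C11, C12 → 2 sp carbons.

2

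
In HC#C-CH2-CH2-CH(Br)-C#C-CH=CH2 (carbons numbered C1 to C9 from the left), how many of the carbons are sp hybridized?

C1: sp ✓
C2: sp ✓
C3: sp3
C4: sp3
C5: sp3
C6: sp ✓
C7: sp ✓
C8: sp2
C9: sp2
C1, C2, C6, C7 → 4 sp carbons.

4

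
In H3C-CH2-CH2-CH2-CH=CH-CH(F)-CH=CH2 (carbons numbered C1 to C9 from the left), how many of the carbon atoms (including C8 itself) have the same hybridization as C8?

4

C8 is sp2 (one π bond).
C1: sp3
C2: sp3
C3: sp3
C4: sp3
C5: sp2 ✓
C6: sp2 ✓
C7: sp3
C8: sp2 ✓
C9: sp2 ✓
4 carbons are sp2.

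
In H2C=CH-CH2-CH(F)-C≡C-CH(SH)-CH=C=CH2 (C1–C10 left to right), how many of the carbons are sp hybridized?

3

C1: sp2
C2: sp2
C3: sp3
C4: sp3
C5: sp ✓
C6: sp ✓
C7: sp3
C8: sp2
C9: sp ✓
C10: sp2
C5, C6, C9 → 3 sp carbons.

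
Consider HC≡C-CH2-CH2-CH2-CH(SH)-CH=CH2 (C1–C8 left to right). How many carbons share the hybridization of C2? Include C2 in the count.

C2 is sp (two π bonds).
C1: sp ✓
C2: sp ✓
C3: sp3
C4: sp3
C5: sp3
C6: sp3
C7: sp2
C8: sp2
2 carbons are sp.

2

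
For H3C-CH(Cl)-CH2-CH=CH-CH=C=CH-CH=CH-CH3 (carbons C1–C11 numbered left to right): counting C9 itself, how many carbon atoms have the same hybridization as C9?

C9 is sp2 (one π bond).
C1: sp3
C2: sp3
C3: sp3
C4: sp2 ✓
C5: sp2 ✓
C6: sp2 ✓
C7: sp
C8: sp2 ✓
C9: sp2 ✓
C10: sp2 ✓
C11: sp3
6 carbons are sp2.

6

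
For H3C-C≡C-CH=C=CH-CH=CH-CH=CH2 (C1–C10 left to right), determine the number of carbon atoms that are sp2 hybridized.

C1: sp3
C2: sp
C3: sp
C4: sp2 ✓
C5: sp
C6: sp2 ✓
C7: sp2 ✓
C8: sp2 ✓
C9: sp2 ✓
C10: sp2 ✓
C4, C6, C7, C8, C9, C10 → 6 sp2 carbons.

6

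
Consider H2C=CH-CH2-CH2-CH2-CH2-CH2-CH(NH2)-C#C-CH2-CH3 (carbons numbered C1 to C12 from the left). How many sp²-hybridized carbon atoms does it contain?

2

C1: sp2 ✓
C2: sp2 ✓
C3: sp3
C4: sp3
C5: sp3
C6: sp3
C7: sp3
C8: sp3
C9: sp
C10: sp
C11: sp3
C12: sp3
C1, C2 → 2 sp2 carbons.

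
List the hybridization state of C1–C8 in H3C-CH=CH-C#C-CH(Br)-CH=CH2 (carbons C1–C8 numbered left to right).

C1 carries 4 σ bonds, giving a steric number of 4, so it is sp3.
C2 — 3 σ bonds, plus one π bond. Steric number 3, so sp2.
C3 is sp2: 3 σ bonds, plus one π bond, 3 electron-density regions.
C4 — 2 σ bonds, plus two π bonds. Steric number 2, so sp.
C5: 2 σ bonds, plus two π bonds; 2 regions of electron density → sp.
C6 carries 4 σ bonds, giving a steric number of 4, so it is sp3.
C7: 3 σ bonds, plus one π bond; 3 regions of electron density → sp2.
C8 — 3 σ bonds, plus one π bond. Steric number 3, so sp2.

C1 sp3, C2 sp2, C3 sp2, C4 sp, C5 sp, C6 sp3, C7 sp2, C8 sp2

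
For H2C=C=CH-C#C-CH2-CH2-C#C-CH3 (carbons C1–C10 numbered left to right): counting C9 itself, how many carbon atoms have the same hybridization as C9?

C9 is sp (two π bonds).
C1: sp2
C2: sp ✓
C3: sp2
C4: sp ✓
C5: sp ✓
C6: sp3
C7: sp3
C8: sp ✓
C9: sp ✓
C10: sp3
5 carbons are sp.

5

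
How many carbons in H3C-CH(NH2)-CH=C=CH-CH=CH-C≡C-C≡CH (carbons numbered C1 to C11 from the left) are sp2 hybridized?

4

C1: sp3
C2: sp3
C3: sp2 ✓
C4: sp
C5: sp2 ✓
C6: sp2 ✓
C7: sp2 ✓
C8: sp
C9: sp
C10: sp
C11: sp
C3, C5, C6, C7 → 4 sp2 carbons.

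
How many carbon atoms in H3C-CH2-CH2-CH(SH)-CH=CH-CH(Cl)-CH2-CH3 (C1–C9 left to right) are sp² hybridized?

C1: sp3
C2: sp3
C3: sp3
C4: sp3
C5: sp2 ✓
C6: sp2 ✓
C7: sp3
C8: sp3
C9: sp3
C5, C6 → 2 sp2 carbons.

2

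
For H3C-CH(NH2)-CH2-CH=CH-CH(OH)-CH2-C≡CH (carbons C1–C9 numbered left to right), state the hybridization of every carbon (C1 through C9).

C1 sp3, C2 sp3, C3 sp3, C4 sp2, C5 sp2, C6 sp3, C7 sp3, C8 sp, C9 sp

C1 is sp3: 4 σ bonds, 4 electron-density regions.
C2 carries 4 σ bonds, giving a steric number of 4, so it is sp3.
C3 is sp3: 4 σ bonds, 4 electron-density regions.
C4 carries 3 σ bonds, plus one π bond, giving a steric number of 3, so it is sp2.
C5 carries 3 σ bonds, plus one π bond, giving a steric number of 3, so it is sp2.
C6: 4 σ bonds — 4 electron domains, sp3.
C7 has 4 σ bonds: steric number 4 → sp3.
C8: 2 σ bonds, plus two π bonds; 2 regions of electron density → sp.
C9 (2 σ bonds, plus two π bonds) has steric number 2: sp.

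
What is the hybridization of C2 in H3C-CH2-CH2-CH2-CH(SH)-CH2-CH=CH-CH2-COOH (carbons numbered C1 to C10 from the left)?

C2: 4 σ bonds; 4 regions of electron density → sp3.

sp^3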